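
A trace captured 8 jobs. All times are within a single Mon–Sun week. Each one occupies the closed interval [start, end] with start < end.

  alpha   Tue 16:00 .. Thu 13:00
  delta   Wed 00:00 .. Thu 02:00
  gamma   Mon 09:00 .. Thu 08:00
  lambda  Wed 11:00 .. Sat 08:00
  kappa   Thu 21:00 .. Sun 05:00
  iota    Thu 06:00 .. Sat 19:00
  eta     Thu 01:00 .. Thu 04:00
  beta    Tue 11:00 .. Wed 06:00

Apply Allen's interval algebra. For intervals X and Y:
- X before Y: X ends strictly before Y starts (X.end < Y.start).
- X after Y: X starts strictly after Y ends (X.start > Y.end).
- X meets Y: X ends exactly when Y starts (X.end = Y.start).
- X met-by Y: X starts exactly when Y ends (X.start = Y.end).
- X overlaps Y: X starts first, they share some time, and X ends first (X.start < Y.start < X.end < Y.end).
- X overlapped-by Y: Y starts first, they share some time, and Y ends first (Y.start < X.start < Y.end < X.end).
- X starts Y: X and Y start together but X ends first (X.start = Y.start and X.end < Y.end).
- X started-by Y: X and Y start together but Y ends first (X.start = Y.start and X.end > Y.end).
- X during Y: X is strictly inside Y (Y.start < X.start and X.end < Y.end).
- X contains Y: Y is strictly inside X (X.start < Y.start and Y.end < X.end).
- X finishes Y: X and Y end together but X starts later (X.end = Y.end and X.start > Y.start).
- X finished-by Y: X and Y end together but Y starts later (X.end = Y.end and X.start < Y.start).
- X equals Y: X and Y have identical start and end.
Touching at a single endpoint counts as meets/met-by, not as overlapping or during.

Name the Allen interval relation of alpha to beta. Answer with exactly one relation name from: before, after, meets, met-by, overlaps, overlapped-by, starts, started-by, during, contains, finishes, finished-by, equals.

alpha = [Tue 16:00, Thu 13:00]; beta = [Tue 11:00, Wed 06:00].
Compare endpoints: alpha.start > beta.start, alpha.start < beta.end, alpha.end > beta.start, alpha.end > beta.end.
That pattern is 'overlapped-by'.

overlapped-by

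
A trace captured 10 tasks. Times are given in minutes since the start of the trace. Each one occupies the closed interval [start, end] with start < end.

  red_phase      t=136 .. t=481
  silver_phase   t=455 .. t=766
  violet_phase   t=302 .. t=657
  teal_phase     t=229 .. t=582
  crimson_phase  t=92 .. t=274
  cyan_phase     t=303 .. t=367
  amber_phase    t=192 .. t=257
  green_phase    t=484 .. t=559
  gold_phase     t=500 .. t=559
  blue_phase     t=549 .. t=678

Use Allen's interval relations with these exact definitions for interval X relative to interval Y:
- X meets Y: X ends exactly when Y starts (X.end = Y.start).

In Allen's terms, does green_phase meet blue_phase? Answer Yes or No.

No

green_phase = [t=484, t=559], blue_phase = [t=549, t=678].
Actual relation of green_phase to blue_phase: overlaps.
Asked whether 'meets' holds → No.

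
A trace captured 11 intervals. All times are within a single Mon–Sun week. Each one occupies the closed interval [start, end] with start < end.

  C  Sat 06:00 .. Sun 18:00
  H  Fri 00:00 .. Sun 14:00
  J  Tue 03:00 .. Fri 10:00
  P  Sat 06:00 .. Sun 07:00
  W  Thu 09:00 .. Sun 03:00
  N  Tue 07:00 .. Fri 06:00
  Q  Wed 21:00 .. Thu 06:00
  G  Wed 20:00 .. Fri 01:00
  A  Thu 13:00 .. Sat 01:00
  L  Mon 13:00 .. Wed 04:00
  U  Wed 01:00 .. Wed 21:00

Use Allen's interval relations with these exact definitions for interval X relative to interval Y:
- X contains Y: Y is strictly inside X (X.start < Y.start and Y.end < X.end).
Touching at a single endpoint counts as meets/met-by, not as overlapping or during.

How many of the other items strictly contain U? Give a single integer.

Target U = [Wed 01:00, Wed 21:00].
A [Thu 13:00, Sat 01:00] → after → no.
C [Sat 06:00, Sun 18:00] → after → no.
G [Wed 20:00, Fri 01:00] → overlapped-by → no.
H [Fri 00:00, Sun 14:00] → after → no.
J [Tue 03:00, Fri 10:00] → contains → counts.
L [Mon 13:00, Wed 04:00] → overlaps → no.
N [Tue 07:00, Fri 06:00] → contains → counts.
P [Sat 06:00, Sun 07:00] → after → no.
Q [Wed 21:00, Thu 06:00] → met-by → no.
W [Thu 09:00, Sun 03:00] → after → no.
Total: 2.

2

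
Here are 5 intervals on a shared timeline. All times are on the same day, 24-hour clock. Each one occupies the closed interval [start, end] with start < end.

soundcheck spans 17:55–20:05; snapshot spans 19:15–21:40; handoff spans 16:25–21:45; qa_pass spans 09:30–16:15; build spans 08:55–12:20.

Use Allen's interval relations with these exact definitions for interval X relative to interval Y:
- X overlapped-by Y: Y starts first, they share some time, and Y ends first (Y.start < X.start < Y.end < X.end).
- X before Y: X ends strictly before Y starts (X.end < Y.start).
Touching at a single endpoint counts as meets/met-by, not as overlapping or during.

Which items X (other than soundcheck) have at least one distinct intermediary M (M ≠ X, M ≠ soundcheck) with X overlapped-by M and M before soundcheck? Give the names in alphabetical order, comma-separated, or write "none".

qa_pass

Target soundcheck = [17:55, 20:05].
Intermediaries M with M before soundcheck: build, qa_pass.
Via build — items with X overlapped-by build: qa_pass.
Via qa_pass — items with X overlapped-by qa_pass: none.
Union: qa_pass.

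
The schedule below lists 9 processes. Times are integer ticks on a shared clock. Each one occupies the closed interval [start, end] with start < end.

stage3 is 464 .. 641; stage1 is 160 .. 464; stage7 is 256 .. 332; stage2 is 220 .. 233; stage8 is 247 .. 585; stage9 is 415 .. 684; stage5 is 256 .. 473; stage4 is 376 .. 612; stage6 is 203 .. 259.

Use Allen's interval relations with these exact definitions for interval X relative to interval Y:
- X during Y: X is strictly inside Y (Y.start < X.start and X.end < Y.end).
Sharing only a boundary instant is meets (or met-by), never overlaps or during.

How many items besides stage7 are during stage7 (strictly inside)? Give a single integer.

0

Target stage7 = [256, 332].
stage1 [160, 464] → contains → no.
stage2 [220, 233] → before → no.
stage3 [464, 641] → after → no.
stage4 [376, 612] → after → no.
stage5 [256, 473] → started-by → no.
stage6 [203, 259] → overlaps → no.
stage8 [247, 585] → contains → no.
stage9 [415, 684] → after → no.
Total: 0.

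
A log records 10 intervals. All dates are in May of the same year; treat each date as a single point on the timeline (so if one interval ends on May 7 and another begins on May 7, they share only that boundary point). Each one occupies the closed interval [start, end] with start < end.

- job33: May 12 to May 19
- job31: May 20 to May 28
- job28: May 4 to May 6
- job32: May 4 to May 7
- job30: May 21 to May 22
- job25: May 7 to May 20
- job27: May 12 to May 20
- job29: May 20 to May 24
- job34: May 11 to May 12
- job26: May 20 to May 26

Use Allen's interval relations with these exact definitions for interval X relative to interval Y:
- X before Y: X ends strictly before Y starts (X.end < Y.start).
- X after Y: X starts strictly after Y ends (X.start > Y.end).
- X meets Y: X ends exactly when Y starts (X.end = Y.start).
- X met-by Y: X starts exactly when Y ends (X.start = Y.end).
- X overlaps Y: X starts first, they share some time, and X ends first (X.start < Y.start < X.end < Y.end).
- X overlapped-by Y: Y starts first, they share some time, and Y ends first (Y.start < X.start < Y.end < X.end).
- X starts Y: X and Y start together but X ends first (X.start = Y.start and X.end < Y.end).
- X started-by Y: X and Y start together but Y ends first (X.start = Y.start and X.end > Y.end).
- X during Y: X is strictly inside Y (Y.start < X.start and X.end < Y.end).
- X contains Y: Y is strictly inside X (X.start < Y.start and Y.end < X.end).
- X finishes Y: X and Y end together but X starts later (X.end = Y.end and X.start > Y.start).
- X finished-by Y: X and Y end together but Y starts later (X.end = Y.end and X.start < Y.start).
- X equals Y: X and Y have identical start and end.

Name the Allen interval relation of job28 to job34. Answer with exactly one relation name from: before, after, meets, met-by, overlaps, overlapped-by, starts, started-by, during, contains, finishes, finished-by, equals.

before

job28 = [May 4, May 6]; job34 = [May 11, May 12].
Compare endpoints: job28.start < job34.start, job28.start < job34.end, job28.end < job34.start, job28.end < job34.end.
That pattern is 'before'.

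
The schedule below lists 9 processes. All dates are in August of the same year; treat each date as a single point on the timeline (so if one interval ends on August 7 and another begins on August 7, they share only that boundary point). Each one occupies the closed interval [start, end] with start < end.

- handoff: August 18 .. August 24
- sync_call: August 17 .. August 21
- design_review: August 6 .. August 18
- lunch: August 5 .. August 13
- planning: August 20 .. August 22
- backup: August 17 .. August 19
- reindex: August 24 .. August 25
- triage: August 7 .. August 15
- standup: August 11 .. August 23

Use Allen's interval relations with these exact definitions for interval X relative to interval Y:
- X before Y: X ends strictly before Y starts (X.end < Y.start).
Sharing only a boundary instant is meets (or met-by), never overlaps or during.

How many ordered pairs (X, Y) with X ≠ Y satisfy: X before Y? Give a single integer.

Checking all 72 ordered pairs for relation 'before'; matching pairs in alphabetical order:
(backup, planning): backup before planning ✓
(backup, reindex): backup before reindex ✓
(design_review, planning): design_review before planning ✓
(design_review, reindex): design_review before reindex ✓
(lunch, backup): lunch before backup ✓
(lunch, handoff): lunch before handoff ✓
(lunch, planning): lunch before planning ✓
(lunch, reindex): lunch before reindex ✓
(lunch, sync_call): lunch before sync_call ✓
(planning, reindex): planning before reindex ✓
(standup, reindex): standup before reindex ✓
(sync_call, reindex): sync_call before reindex ✓
(triage, backup): triage before backup ✓
(triage, handoff): triage before handoff ✓
(triage, planning): triage before planning ✓
(triage, reindex): triage before reindex ✓
(triage, sync_call): triage before sync_call ✓
Count: 17.

17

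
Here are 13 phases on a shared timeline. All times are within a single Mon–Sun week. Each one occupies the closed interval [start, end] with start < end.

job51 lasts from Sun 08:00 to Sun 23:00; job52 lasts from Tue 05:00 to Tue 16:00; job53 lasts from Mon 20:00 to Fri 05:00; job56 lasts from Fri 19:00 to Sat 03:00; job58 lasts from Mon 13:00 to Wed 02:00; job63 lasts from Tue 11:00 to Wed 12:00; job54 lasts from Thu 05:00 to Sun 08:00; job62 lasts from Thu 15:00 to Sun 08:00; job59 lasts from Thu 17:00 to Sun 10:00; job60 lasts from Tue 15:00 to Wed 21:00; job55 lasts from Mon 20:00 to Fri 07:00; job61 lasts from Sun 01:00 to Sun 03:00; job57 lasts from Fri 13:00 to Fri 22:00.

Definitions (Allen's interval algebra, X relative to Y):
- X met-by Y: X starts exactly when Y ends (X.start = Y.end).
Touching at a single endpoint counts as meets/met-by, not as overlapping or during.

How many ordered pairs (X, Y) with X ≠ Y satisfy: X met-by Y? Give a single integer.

Checking all 156 ordered pairs for relation 'met-by'; matching pairs in alphabetical order:
(job51, job54): job51 met-by job54 ✓
(job51, job62): job51 met-by job62 ✓
Count: 2.

2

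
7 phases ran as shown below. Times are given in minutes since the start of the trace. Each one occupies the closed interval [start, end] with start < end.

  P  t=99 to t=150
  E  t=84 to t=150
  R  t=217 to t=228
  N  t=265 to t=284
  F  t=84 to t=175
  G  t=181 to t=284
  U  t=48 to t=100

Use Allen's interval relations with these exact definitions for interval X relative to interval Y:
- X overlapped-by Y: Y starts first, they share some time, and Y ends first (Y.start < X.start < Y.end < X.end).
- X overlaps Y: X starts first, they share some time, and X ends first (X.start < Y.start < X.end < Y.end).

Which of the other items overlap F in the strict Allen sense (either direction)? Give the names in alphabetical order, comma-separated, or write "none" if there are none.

U

Target F = [t=84, t=175].
E [t=84, t=150] → starts → no.
G [t=181, t=284] → after → no.
N [t=265, t=284] → after → no.
P [t=99, t=150] → during → no.
R [t=217, t=228] → after → no.
U [t=48, t=100] → overlaps → yes.
Result: U.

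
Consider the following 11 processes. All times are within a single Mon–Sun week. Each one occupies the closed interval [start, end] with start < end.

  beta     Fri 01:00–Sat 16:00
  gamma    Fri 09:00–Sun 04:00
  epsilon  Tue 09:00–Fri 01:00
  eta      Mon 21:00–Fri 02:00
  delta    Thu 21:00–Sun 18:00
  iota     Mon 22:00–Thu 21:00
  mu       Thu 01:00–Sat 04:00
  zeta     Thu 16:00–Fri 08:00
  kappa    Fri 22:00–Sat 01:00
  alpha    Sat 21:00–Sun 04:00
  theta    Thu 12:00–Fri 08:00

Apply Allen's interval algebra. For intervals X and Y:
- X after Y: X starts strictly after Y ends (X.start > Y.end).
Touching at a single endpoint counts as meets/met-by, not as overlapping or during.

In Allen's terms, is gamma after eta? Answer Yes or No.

gamma = [Fri 09:00, Sun 04:00], eta = [Mon 21:00, Fri 02:00].
Actual relation of gamma to eta: after.
Asked whether 'after' holds → Yes.

Yes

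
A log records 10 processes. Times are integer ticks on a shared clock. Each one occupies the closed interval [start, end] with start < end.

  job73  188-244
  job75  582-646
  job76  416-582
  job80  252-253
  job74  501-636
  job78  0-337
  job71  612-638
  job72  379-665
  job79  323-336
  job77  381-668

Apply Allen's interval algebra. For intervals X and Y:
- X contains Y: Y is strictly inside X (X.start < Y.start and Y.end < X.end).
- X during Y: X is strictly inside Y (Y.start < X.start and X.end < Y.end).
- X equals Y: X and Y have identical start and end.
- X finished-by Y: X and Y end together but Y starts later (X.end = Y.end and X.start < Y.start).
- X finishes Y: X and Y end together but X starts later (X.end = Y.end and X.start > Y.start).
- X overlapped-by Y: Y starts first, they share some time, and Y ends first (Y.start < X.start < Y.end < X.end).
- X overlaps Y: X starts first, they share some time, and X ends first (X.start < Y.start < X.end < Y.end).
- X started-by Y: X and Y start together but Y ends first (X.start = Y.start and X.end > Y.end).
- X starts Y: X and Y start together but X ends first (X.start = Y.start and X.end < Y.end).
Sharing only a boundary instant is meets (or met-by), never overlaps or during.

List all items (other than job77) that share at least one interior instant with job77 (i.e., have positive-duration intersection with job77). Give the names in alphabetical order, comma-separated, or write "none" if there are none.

Target job77 = [381, 668].
job71 [612, 638] → during → yes.
job72 [379, 665] → overlaps → yes.
job73 [188, 244] → before → no.
job74 [501, 636] → during → yes.
job75 [582, 646] → during → yes.
job76 [416, 582] → during → yes.
job78 [0, 337] → before → no.
job79 [323, 336] → before → no.
job80 [252, 253] → before → no.
Result: job71, job72, job74, job75, job76.

job71, job72, job74, job75, job76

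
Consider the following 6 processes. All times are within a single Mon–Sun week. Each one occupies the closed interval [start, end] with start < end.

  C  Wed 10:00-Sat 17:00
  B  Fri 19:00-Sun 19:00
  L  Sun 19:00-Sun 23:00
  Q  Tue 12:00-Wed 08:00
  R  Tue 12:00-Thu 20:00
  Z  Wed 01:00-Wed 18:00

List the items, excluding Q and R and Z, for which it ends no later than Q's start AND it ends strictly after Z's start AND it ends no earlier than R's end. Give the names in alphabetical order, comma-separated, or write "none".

none

Conditions: its end is no later than Q's start (X.end <= Tue 12:00) AND its end is strictly after Z's start (X.end > Wed 01:00) AND its end is no earlier than R's end (X.end >= Thu 20:00).
B: end Sun 19:00 <= Tue 12:00? ✗; end Sun 19:00 > Wed 01:00? ✓; end Sun 19:00 >= Thu 20:00? ✓ → no.
C: end Sat 17:00 <= Tue 12:00? ✗; end Sat 17:00 > Wed 01:00? ✓; end Sat 17:00 >= Thu 20:00? ✓ → no.
L: end Sun 23:00 <= Tue 12:00? ✗; end Sun 23:00 > Wed 01:00? ✓; end Sun 23:00 >= Thu 20:00? ✓ → no.
Result: none.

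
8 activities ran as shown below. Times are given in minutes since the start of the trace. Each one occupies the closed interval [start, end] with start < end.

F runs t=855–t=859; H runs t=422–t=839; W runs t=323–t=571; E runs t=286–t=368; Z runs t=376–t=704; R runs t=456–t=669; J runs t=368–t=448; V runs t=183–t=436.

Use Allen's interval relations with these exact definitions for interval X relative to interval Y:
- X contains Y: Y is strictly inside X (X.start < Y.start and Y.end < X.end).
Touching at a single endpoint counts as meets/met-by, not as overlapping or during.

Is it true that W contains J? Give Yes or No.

W = [t=323, t=571], J = [t=368, t=448].
Actual relation of W to J: contains.
Asked whether 'contains' holds → Yes.

Yes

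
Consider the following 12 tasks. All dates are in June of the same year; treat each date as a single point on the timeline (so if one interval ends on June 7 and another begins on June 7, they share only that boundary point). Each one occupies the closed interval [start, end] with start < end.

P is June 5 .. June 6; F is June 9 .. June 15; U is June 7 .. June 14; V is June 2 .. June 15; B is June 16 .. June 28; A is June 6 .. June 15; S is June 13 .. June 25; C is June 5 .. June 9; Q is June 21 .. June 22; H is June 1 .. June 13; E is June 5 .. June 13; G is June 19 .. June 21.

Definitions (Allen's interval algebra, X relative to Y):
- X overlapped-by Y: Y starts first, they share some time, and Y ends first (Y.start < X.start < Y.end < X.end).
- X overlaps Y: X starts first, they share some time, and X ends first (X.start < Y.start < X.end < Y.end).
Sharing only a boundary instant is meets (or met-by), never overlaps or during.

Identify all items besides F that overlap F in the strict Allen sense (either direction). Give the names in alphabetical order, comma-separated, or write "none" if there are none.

Target F = [June 9, June 15].
A [June 6, June 15] → finished-by → no.
B [June 16, June 28] → after → no.
C [June 5, June 9] → meets → no.
E [June 5, June 13] → overlaps → yes.
G [June 19, June 21] → after → no.
H [June 1, June 13] → overlaps → yes.
P [June 5, June 6] → before → no.
Q [June 21, June 22] → after → no.
S [June 13, June 25] → overlapped-by → yes.
U [June 7, June 14] → overlaps → yes.
V [June 2, June 15] → finished-by → no.
Result: E, H, S, U.

E, H, S, U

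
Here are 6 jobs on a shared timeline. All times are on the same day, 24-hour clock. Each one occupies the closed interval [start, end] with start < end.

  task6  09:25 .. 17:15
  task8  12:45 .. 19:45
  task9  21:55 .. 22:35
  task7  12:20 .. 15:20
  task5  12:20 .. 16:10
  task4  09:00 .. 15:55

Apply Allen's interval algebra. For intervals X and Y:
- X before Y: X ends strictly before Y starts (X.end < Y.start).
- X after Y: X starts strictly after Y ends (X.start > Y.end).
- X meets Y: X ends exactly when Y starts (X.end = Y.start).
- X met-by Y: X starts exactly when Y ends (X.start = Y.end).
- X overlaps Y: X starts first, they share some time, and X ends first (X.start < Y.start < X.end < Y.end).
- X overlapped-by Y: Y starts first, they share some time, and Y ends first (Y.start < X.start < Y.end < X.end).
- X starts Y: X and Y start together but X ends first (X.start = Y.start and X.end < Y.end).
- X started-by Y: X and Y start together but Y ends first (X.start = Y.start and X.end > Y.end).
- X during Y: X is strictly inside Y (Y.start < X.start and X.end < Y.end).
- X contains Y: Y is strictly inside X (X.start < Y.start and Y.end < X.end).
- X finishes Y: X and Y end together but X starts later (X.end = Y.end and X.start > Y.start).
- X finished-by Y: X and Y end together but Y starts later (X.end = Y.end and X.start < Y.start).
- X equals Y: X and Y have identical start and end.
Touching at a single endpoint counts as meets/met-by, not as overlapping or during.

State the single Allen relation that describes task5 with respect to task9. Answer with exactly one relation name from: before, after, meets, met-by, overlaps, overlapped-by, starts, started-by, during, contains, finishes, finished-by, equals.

before

task5 = [12:20, 16:10]; task9 = [21:55, 22:35].
Compare endpoints: task5.start < task9.start, task5.start < task9.end, task5.end < task9.start, task5.end < task9.end.
That pattern is 'before'.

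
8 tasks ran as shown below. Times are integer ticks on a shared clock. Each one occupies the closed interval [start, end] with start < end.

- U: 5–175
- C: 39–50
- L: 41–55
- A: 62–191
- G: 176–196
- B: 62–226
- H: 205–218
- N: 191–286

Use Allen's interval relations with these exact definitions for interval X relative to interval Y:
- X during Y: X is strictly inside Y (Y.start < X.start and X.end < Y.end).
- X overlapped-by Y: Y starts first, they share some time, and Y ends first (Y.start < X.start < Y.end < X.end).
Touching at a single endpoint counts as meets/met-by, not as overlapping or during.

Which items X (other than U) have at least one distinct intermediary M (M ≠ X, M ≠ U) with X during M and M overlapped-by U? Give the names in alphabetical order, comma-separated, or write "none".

G, H

Target U = [5, 175].
Intermediaries M with M overlapped-by U: A, B.
Via A — items with X during A: none.
Via B — items with X during B: G, H.
Union: G, H.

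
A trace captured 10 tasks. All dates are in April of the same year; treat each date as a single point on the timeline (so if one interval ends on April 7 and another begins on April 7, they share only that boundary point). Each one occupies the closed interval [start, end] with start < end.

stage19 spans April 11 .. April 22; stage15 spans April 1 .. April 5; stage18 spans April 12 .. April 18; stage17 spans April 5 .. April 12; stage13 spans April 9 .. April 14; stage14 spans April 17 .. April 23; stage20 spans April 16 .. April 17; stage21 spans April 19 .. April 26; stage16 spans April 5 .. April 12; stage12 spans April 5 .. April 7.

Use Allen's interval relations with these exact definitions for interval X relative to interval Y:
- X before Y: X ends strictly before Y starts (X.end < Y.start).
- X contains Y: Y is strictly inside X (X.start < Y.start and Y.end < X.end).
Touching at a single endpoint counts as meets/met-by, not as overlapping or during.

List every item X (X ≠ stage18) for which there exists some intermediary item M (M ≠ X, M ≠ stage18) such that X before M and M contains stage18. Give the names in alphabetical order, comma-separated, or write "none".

Target stage18 = [April 12, April 18].
Intermediaries M with M contains stage18: stage19.
Via stage19 — items with X before stage19: stage12, stage15.
Union: stage12, stage15.

stage12, stage15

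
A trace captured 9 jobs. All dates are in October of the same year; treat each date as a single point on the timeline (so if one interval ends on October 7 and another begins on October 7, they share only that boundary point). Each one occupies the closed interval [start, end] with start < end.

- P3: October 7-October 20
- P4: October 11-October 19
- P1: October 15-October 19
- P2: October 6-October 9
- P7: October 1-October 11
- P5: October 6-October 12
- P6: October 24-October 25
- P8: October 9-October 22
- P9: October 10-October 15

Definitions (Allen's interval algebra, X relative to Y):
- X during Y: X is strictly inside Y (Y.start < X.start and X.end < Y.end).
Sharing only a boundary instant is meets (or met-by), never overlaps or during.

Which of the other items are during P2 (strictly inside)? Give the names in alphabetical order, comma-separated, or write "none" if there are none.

none

Target P2 = [October 6, October 9].
P1 [October 15, October 19] → after → no.
P3 [October 7, October 20] → overlapped-by → no.
P4 [October 11, October 19] → after → no.
P5 [October 6, October 12] → started-by → no.
P6 [October 24, October 25] → after → no.
P7 [October 1, October 11] → contains → no.
P8 [October 9, October 22] → met-by → no.
P9 [October 10, October 15] → after → no.
Result: none.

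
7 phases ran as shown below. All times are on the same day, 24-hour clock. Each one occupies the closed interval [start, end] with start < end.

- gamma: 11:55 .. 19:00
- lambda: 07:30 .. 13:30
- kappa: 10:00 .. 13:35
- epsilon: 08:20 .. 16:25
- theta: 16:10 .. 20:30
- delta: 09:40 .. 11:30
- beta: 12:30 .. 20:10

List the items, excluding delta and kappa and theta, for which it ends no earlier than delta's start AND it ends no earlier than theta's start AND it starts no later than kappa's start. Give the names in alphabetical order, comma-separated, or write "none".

epsilon

Conditions: its end is no earlier than delta's start (X.end >= 09:40) AND its end is no earlier than theta's start (X.end >= 16:10) AND its start is no later than kappa's start (X.start <= 10:00).
beta: end 20:10 >= 09:40? ✓; end 20:10 >= 16:10? ✓; start 12:30 <= 10:00? ✗ → no.
epsilon: end 16:25 >= 09:40? ✓; end 16:25 >= 16:10? ✓; start 08:20 <= 10:00? ✓ → yes.
gamma: end 19:00 >= 09:40? ✓; end 19:00 >= 16:10? ✓; start 11:55 <= 10:00? ✗ → no.
lambda: end 13:30 >= 09:40? ✓; end 13:30 >= 16:10? ✗; start 07:30 <= 10:00? ✓ → no.
Result: epsilon.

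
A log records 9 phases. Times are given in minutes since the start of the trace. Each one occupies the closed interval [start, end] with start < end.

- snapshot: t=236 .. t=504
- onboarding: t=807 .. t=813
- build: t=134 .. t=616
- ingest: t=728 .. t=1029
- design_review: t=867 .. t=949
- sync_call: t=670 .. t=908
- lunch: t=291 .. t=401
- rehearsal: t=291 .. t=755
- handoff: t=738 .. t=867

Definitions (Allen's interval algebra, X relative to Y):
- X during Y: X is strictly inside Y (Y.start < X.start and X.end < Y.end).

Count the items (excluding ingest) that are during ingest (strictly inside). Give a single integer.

Target ingest = [t=728, t=1029].
build [t=134, t=616] → before → no.
design_review [t=867, t=949] → during → counts.
handoff [t=738, t=867] → during → counts.
lunch [t=291, t=401] → before → no.
onboarding [t=807, t=813] → during → counts.
rehearsal [t=291, t=755] → overlaps → no.
snapshot [t=236, t=504] → before → no.
sync_call [t=670, t=908] → overlaps → no.
Total: 3.

3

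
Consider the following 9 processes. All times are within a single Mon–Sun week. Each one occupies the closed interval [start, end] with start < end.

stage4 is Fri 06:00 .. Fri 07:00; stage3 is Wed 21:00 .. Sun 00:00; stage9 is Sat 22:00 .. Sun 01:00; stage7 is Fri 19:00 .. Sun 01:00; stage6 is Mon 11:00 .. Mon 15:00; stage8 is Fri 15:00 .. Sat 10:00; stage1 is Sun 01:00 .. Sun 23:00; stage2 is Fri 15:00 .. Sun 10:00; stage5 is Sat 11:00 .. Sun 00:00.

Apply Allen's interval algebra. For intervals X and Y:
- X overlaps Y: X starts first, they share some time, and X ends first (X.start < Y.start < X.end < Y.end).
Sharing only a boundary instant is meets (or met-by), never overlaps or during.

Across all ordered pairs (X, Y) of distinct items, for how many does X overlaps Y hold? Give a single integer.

Checking all 72 ordered pairs for relation 'overlaps'; matching pairs in alphabetical order:
(stage2, stage1): stage2 overlaps stage1 ✓
(stage3, stage2): stage3 overlaps stage2 ✓
(stage3, stage7): stage3 overlaps stage7 ✓
(stage3, stage9): stage3 overlaps stage9 ✓
(stage5, stage9): stage5 overlaps stage9 ✓
(stage8, stage7): stage8 overlaps stage7 ✓
Count: 6.

6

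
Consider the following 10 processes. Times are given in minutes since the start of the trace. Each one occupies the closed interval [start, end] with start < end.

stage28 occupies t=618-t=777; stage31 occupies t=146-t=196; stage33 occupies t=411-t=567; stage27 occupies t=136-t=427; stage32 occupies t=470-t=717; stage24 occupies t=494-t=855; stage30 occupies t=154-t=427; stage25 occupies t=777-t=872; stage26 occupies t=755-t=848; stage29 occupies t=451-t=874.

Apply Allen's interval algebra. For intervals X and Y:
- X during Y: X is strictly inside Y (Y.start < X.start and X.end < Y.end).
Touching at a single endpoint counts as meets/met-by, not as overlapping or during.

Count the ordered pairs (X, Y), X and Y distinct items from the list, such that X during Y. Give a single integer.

Checking all 90 ordered pairs for relation 'during'; matching pairs in alphabetical order:
(stage24, stage29): stage24 during stage29 ✓
(stage25, stage29): stage25 during stage29 ✓
(stage26, stage24): stage26 during stage24 ✓
(stage26, stage29): stage26 during stage29 ✓
(stage28, stage24): stage28 during stage24 ✓
(stage28, stage29): stage28 during stage29 ✓
(stage31, stage27): stage31 during stage27 ✓
(stage32, stage29): stage32 during stage29 ✓
Count: 8.

8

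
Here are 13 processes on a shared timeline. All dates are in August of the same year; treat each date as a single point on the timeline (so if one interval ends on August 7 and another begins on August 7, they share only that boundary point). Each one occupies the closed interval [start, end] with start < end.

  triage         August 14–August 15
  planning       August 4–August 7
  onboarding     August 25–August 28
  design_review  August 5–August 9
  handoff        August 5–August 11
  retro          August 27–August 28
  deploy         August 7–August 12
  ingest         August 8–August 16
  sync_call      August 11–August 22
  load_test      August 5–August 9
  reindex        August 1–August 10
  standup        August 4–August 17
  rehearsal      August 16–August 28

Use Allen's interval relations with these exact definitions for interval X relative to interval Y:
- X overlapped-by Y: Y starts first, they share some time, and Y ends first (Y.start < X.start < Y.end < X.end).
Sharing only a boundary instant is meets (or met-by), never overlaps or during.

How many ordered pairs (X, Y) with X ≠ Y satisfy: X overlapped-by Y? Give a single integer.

Checking all 156 ordered pairs for relation 'overlapped-by'; matching pairs in alphabetical order:
(deploy, design_review): deploy overlapped-by design_review ✓
(deploy, handoff): deploy overlapped-by handoff ✓
(deploy, load_test): deploy overlapped-by load_test ✓
(deploy, reindex): deploy overlapped-by reindex ✓
(design_review, planning): design_review overlapped-by planning ✓
(handoff, planning): handoff overlapped-by planning ✓
(handoff, reindex): handoff overlapped-by reindex ✓
(ingest, deploy): ingest overlapped-by deploy ✓
(ingest, design_review): ingest overlapped-by design_review ✓
(ingest, handoff): ingest overlapped-by handoff ✓
(ingest, load_test): ingest overlapped-by load_test ✓
(ingest, reindex): ingest overlapped-by reindex ✓
(load_test, planning): load_test overlapped-by planning ✓
(rehearsal, standup): rehearsal overlapped-by standup ✓
(rehearsal, sync_call): rehearsal overlapped-by sync_call ✓
(standup, reindex): standup overlapped-by reindex ✓
(sync_call, deploy): sync_call overlapped-by deploy ✓
(sync_call, ingest): sync_call overlapped-by ingest ✓
(sync_call, standup): sync_call overlapped-by standup ✓
Count: 19.

19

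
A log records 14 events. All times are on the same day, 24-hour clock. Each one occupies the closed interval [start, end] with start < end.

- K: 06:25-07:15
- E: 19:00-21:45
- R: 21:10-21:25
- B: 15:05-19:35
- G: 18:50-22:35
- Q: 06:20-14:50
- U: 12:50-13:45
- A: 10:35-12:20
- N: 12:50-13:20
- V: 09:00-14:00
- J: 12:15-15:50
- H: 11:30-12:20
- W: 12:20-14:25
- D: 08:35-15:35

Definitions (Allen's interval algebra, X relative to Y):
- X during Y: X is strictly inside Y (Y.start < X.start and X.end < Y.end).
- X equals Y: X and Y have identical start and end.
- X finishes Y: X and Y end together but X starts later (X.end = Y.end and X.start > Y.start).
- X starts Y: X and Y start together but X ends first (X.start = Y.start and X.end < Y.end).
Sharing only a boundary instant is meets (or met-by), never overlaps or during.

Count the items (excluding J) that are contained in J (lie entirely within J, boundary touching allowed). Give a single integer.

3

Target J = [12:15, 15:50].
A [10:35, 12:20] → overlaps → no.
B [15:05, 19:35] → overlapped-by → no.
D [08:35, 15:35] → overlaps → no.
E [19:00, 21:45] → after → no.
G [18:50, 22:35] → after → no.
H [11:30, 12:20] → overlaps → no.
K [06:25, 07:15] → before → no.
N [12:50, 13:20] → during → counts.
Q [06:20, 14:50] → overlaps → no.
R [21:10, 21:25] → after → no.
U [12:50, 13:45] → during → counts.
V [09:00, 14:00] → overlaps → no.
W [12:20, 14:25] → during → counts.
Total: 3.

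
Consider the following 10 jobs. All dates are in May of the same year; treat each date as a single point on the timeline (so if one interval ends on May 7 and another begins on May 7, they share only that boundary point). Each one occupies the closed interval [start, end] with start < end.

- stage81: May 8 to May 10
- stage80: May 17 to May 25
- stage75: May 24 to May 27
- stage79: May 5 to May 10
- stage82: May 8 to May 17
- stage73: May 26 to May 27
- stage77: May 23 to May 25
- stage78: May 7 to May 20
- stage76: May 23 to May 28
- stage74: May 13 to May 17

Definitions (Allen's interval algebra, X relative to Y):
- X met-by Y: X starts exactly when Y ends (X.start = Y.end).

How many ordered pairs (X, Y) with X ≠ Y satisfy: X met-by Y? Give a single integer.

Checking all 90 ordered pairs for relation 'met-by'; matching pairs in alphabetical order:
(stage80, stage74): stage80 met-by stage74 ✓
(stage80, stage82): stage80 met-by stage82 ✓
Count: 2.

2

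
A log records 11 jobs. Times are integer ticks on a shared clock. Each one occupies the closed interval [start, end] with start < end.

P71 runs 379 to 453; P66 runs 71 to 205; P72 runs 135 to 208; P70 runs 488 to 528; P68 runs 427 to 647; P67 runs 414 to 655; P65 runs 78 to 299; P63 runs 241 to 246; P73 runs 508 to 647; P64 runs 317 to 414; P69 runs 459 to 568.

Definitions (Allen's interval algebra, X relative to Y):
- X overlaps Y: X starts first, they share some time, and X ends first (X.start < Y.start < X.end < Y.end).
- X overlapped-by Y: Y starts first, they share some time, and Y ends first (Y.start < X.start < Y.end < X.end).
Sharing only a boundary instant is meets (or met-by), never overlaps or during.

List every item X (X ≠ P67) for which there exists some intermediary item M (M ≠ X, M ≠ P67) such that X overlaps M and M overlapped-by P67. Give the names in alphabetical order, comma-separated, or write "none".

Target P67 = [414, 655].
Intermediaries M with M overlapped-by P67: none.
Union: none.

none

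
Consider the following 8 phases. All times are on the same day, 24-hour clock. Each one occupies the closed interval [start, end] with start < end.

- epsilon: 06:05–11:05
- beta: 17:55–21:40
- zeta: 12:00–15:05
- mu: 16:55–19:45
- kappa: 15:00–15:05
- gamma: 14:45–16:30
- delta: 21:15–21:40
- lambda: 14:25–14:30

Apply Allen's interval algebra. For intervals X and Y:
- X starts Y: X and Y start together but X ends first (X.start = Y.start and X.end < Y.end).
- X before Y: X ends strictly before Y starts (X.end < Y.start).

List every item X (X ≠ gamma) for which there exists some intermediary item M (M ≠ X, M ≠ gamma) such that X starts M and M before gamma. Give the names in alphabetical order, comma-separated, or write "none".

none

Target gamma = [14:45, 16:30].
Intermediaries M with M before gamma: epsilon, lambda.
Via epsilon — items with X starts epsilon: none.
Via lambda — items with X starts lambda: none.
Union: none.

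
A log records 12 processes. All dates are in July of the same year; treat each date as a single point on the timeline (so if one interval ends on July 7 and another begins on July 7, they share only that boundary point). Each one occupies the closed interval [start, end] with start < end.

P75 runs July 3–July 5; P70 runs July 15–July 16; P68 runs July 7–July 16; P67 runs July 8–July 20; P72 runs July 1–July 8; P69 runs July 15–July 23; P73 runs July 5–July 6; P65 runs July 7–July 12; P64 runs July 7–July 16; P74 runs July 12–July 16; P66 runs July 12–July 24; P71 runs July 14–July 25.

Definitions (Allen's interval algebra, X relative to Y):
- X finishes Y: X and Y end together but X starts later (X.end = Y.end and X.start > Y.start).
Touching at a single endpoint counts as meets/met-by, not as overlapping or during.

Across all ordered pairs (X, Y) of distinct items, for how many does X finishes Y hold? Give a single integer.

5

Checking all 132 ordered pairs for relation 'finishes'; matching pairs in alphabetical order:
(P70, P64): P70 finishes P64 ✓
(P70, P68): P70 finishes P68 ✓
(P70, P74): P70 finishes P74 ✓
(P74, P64): P74 finishes P64 ✓
(P74, P68): P74 finishes P68 ✓
Count: 5.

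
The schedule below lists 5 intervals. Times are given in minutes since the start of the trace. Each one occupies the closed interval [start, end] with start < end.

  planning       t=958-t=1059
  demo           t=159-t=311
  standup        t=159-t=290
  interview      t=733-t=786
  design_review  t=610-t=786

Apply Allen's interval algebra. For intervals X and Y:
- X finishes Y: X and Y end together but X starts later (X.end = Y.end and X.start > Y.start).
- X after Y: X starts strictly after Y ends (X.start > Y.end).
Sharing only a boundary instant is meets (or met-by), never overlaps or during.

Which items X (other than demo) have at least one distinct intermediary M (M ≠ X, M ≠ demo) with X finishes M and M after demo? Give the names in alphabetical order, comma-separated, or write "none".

Target demo = [t=159, t=311].
Intermediaries M with M after demo: design_review, interview, planning.
Via design_review — items with X finishes design_review: interview.
Via interview — items with X finishes interview: none.
Via planning — items with X finishes planning: none.
Union: interview.

interview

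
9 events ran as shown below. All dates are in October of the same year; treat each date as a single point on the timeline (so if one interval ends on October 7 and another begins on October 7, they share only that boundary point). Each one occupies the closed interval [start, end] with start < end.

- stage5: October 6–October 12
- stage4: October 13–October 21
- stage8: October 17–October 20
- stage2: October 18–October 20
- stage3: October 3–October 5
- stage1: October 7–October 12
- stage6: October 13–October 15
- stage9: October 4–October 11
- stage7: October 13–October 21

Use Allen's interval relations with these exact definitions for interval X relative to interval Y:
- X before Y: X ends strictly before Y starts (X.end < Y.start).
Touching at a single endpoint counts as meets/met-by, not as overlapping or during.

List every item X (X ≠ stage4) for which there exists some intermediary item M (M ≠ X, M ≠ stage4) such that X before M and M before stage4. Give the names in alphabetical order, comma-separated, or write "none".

stage3

Target stage4 = [October 13, October 21].
Intermediaries M with M before stage4: stage1, stage3, stage5, stage9.
Via stage1 — items with X before stage1: stage3.
Via stage3 — items with X before stage3: none.
Via stage5 — items with X before stage5: stage3.
Via stage9 — items with X before stage9: none.
Union: stage3.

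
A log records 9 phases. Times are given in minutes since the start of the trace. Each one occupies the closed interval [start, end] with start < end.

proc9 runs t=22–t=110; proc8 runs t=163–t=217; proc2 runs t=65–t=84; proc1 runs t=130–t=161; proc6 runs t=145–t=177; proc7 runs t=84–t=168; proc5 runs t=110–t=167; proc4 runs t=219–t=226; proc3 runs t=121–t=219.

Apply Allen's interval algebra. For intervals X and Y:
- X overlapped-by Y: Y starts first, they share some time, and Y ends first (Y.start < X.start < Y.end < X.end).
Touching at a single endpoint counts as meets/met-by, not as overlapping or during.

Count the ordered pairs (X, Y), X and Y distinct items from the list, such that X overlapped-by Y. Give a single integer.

9

Checking all 72 ordered pairs for relation 'overlapped-by'; matching pairs in alphabetical order:
(proc3, proc5): proc3 overlapped-by proc5 ✓
(proc3, proc7): proc3 overlapped-by proc7 ✓
(proc6, proc1): proc6 overlapped-by proc1 ✓
(proc6, proc5): proc6 overlapped-by proc5 ✓
(proc6, proc7): proc6 overlapped-by proc7 ✓
(proc7, proc9): proc7 overlapped-by proc9 ✓
(proc8, proc5): proc8 overlapped-by proc5 ✓
(proc8, proc6): proc8 overlapped-by proc6 ✓
(proc8, proc7): proc8 overlapped-by proc7 ✓
Count: 9.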